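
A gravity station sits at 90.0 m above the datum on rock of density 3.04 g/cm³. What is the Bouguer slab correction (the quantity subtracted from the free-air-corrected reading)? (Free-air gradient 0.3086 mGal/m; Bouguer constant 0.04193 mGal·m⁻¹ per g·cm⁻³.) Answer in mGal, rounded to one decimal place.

Bouguer slab correction = 0.04193 × 3.04 × 90.0 = 11.5 mGal

11.5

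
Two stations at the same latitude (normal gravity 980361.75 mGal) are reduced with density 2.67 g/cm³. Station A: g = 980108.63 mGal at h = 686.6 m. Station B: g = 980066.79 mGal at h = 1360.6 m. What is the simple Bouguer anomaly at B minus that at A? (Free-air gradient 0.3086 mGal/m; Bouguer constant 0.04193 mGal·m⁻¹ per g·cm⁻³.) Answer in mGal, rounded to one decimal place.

90.7

Δg_SB(A) = 980108.63 − 980361.75 + 0.3086×686.6 − 0.04193×2.67×686.6 = -118.10 mGal
Δg_SB(B) = 980066.79 − 980361.75 + 0.3086×1360.6 − 0.04193×2.67×1360.6 = -27.40 mGal
Difference = -27.40 − (-118.10) = 90.70 mGal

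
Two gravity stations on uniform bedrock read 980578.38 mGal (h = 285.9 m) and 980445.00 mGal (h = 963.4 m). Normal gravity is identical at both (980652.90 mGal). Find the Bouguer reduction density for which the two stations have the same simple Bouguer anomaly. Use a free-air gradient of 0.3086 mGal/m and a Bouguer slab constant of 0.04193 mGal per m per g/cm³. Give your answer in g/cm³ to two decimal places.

2.66

Δg_obs = 980445.00 − 980578.38 = -133.38 mGal over Δh = 963.4 − 285.9 = 677.5 m
Equal Bouguer anomalies ⇒ Δg_obs + (0.3086 − 0.04193ρ)·Δh = 0
0.3086 − 0.04193ρ = −Δg_obs/Δh = 0.19687
ρ = (0.3086 − 0.19687) / 0.04193 = 2.66 g/cm³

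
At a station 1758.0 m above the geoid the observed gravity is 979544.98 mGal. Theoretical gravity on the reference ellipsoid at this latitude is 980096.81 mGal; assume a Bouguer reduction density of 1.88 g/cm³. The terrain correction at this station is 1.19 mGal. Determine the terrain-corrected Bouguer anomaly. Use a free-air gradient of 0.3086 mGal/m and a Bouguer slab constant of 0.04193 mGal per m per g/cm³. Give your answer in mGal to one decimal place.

-146.7

Free-air correction = 0.3086 × 1758.0 = 542.52 mGal
Free-air anomaly = 979544.98 − 980096.81 + (542.52) = -9.31 mGal
Bouguer slab correction = 0.04193 × 1.88 × 1758.0 = 138.58 mGal
Simple Bouguer anomaly = -9.31 − (138.58) = -147.89 mGal
Complete Bouguer anomaly = -147.89 + 1.19 = -146.70 mGal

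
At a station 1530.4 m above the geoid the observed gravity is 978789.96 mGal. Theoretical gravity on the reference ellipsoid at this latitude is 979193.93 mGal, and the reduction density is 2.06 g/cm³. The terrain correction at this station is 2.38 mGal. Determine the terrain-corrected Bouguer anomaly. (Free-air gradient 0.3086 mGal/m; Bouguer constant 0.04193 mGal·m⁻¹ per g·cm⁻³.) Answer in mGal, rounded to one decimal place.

-61.5

Free-air correction = 0.3086 × 1530.4 = 472.28 mGal
Free-air anomaly = 978789.96 − 979193.93 + (472.28) = 68.31 mGal
Bouguer slab correction = 0.04193 × 2.06 × 1530.4 = 132.19 mGal
Simple Bouguer anomaly = 68.31 − (132.19) = -63.88 mGal
Complete Bouguer anomaly = -63.88 + 2.38 = -61.50 mGal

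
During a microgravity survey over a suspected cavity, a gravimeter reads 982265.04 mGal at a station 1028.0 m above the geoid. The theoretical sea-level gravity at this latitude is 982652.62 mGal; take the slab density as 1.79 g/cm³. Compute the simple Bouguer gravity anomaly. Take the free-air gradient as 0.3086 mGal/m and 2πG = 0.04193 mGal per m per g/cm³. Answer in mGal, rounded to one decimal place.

-147.5

Free-air correction = 0.3086 × 1028.0 = 317.24 mGal
Free-air anomaly = 982265.04 − 982652.62 + (317.24) = -70.34 mGal
Bouguer slab correction = 0.04193 × 1.79 × 1028.0 = 77.16 mGal
Simple Bouguer anomaly = -70.34 − (77.16) = -147.50 mGal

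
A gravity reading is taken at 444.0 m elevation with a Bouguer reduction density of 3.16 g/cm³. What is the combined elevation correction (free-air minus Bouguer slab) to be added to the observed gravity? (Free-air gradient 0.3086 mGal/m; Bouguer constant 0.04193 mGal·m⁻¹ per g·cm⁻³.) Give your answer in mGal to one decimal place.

78.2

Combined gradient = 0.3086 − 0.04193 × 3.16 = 0.1761012 mGal/m
Combined elevation correction = 0.1761012 × 444.0 = 78.2 mGal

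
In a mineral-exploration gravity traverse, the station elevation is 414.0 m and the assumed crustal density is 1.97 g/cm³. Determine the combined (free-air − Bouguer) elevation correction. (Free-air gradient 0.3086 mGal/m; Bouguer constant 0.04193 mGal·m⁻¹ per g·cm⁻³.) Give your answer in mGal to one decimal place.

93.6

Combined gradient = 0.3086 − 0.04193 × 1.97 = 0.2259979 mGal/m
Combined elevation correction = 0.2259979 × 414.0 = 93.6 mGal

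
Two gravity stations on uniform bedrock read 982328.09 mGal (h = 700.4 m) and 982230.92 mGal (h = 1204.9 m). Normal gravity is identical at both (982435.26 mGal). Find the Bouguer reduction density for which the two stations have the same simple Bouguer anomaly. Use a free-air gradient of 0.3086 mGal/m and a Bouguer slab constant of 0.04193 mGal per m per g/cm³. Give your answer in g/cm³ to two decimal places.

Δg_obs = 982230.92 − 982328.09 = -97.17 mGal over Δh = 1204.9 − 700.4 = 504.5 m
Equal Bouguer anomalies ⇒ Δg_obs + (0.3086 − 0.04193ρ)·Δh = 0
0.3086 − 0.04193ρ = −Δg_obs/Δh = 0.19261
ρ = (0.3086 − 0.19261) / 0.04193 = 2.77 g/cm³

2.77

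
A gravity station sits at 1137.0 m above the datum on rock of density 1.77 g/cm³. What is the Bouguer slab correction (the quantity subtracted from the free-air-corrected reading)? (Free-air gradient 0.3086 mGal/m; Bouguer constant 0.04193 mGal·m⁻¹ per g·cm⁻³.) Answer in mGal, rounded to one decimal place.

Bouguer slab correction = 0.04193 × 1.77 × 1137.0 = 84.4 mGal

84.4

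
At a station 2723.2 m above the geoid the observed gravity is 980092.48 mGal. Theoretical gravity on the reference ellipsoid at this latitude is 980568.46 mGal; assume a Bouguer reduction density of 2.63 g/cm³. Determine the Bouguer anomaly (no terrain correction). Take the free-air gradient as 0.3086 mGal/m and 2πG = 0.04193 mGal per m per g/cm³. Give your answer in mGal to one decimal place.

Free-air correction = 0.3086 × 2723.2 = 840.38 mGal
Free-air anomaly = 980092.48 − 980568.46 + (840.38) = 364.40 mGal
Bouguer slab correction = 0.04193 × 2.63 × 2723.2 = 300.30 mGal
Simple Bouguer anomaly = 364.40 − (300.30) = 64.10 mGal

64.1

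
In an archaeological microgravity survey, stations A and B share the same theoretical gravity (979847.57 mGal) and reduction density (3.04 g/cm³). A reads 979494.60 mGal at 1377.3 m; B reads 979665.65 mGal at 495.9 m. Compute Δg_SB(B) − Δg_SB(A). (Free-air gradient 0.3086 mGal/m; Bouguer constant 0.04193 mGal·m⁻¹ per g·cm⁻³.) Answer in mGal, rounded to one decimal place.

Δg_SB(A) = 979494.60 − 979847.57 + 0.3086×1377.3 − 0.04193×3.04×1377.3 = -103.50 mGal
Δg_SB(B) = 979665.65 − 979847.57 + 0.3086×495.9 − 0.04193×3.04×495.9 = -92.10 mGal
Difference = -92.10 − (-103.50) = 11.40 mGal

11.4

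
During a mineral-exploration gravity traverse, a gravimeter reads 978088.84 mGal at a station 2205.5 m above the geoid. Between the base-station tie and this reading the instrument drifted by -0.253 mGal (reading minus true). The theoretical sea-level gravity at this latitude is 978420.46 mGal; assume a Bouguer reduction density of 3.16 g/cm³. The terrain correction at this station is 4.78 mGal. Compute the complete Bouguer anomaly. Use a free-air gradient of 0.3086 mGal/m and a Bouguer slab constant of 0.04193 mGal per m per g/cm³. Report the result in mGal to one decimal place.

Drift-corrected reading = 978088.84 − (-0.253) = 978089.093 mGal
Free-air correction = 0.3086 × 2205.5 = 680.62 mGal
Free-air anomaly = 978089.093 − 978420.46 + (680.62) = 349.253 mGal
Bouguer slab correction = 0.04193 × 3.16 × 2205.5 = 292.23 mGal
Simple Bouguer anomaly = 349.253 − (292.23) = 57.023 mGal
Complete Bouguer anomaly = 57.023 + 4.78 = 61.803 mGal

61.8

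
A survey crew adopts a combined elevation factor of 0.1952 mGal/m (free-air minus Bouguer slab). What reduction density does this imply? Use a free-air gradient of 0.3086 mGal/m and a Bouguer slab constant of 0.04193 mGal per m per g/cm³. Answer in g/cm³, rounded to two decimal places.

0.1952 = 0.3086 − 0.04193 × ρ
ρ = (0.3086 − 0.1952) / 0.04193 = 2.70 g/cm³

2.70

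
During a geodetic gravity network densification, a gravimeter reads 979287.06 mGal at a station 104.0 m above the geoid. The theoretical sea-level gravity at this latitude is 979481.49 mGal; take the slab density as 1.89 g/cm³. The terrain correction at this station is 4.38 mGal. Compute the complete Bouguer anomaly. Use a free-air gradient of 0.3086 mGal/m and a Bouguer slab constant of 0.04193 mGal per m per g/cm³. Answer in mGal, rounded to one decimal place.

-166.2

Free-air correction = 0.3086 × 104.0 = 32.09 mGal
Free-air anomaly = 979287.06 − 979481.49 + (32.09) = -162.34 mGal
Bouguer slab correction = 0.04193 × 1.89 × 104.0 = 8.24 mGal
Simple Bouguer anomaly = -162.34 − (8.24) = -170.58 mGal
Complete Bouguer anomaly = -170.58 + 4.38 = -166.20 mGal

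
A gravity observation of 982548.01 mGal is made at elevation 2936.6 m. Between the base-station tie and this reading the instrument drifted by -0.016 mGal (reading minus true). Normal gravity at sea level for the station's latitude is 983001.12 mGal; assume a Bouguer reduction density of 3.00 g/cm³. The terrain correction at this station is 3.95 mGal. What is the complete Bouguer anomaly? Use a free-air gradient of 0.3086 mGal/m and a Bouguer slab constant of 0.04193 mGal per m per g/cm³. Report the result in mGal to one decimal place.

Drift-corrected reading = 982548.01 − (-0.016) = 982548.026 mGal
Free-air correction = 0.3086 × 2936.6 = 906.23 mGal
Free-air anomaly = 982548.026 − 983001.12 + (906.23) = 453.136 mGal
Bouguer slab correction = 0.04193 × 3.00 × 2936.6 = 369.39 mGal
Simple Bouguer anomaly = 453.136 − (369.39) = 83.746 mGal
Complete Bouguer anomaly = 83.746 + 3.95 = 87.696 mGal

87.7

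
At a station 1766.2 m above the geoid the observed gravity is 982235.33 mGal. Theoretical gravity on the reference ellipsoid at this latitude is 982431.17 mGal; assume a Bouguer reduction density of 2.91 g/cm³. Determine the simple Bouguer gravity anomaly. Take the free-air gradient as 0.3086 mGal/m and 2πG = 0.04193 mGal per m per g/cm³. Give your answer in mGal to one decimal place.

133.7

Free-air correction = 0.3086 × 1766.2 = 545.05 mGal
Free-air anomaly = 982235.33 − 982431.17 + (545.05) = 349.21 mGal
Bouguer slab correction = 0.04193 × 2.91 × 1766.2 = 215.51 mGal
Simple Bouguer anomaly = 349.21 − (215.51) = 133.70 mGal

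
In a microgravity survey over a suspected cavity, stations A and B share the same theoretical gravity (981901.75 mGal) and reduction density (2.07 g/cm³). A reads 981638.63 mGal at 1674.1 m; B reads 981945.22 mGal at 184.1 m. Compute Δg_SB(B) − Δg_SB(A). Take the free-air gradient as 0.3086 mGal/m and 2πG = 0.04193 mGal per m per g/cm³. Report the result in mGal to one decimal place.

-23.9

Δg_SB(A) = 981638.63 − 981901.75 + 0.3086×1674.1 − 0.04193×2.07×1674.1 = 108.20 mGal
Δg_SB(B) = 981945.22 − 981901.75 + 0.3086×184.1 − 0.04193×2.07×184.1 = 84.30 mGal
Difference = 84.30 − (108.20) = -23.90 mGal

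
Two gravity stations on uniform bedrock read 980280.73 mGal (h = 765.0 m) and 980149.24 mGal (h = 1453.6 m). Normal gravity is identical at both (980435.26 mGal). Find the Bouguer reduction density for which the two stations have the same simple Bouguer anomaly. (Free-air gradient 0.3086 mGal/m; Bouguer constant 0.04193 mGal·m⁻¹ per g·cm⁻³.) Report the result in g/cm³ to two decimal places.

2.81

Δg_obs = 980149.24 − 980280.73 = -131.49 mGal over Δh = 1453.6 − 765.0 = 688.6 m
Equal Bouguer anomalies ⇒ Δg_obs + (0.3086 − 0.04193ρ)·Δh = 0
0.3086 − 0.04193ρ = −Δg_obs/Δh = 0.19095
ρ = (0.3086 − 0.19095) / 0.04193 = 2.81 g/cm³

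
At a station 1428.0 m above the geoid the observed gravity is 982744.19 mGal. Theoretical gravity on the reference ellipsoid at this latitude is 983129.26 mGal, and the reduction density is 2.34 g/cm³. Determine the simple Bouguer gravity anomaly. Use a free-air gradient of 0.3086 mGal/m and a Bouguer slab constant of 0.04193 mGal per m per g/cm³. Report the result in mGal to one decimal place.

-84.5

Free-air correction = 0.3086 × 1428.0 = 440.68 mGal
Free-air anomaly = 982744.19 − 983129.26 + (440.68) = 55.61 mGal
Bouguer slab correction = 0.04193 × 2.34 × 1428.0 = 140.11 mGal
Simple Bouguer anomaly = 55.61 − (140.11) = -84.50 mGal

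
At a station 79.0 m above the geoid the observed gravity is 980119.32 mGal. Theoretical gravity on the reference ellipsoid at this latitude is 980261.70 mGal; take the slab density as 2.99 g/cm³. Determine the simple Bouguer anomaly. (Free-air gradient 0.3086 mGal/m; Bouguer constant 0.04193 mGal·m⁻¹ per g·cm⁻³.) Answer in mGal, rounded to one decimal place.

Free-air correction = 0.3086 × 79.0 = 24.38 mGal
Free-air anomaly = 980119.32 − 980261.70 + (24.38) = -118.00 mGal
Bouguer slab correction = 0.04193 × 2.99 × 79.0 = 9.90 mGal
Simple Bouguer anomaly = -118.00 − (9.90) = -127.90 mGal

-127.9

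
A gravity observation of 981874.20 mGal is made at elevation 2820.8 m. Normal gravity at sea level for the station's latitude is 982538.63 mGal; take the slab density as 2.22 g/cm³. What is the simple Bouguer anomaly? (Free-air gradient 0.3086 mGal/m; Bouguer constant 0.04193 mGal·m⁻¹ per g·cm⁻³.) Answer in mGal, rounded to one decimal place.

-56.5

Free-air correction = 0.3086 × 2820.8 = 870.50 mGal
Free-air anomaly = 981874.20 − 982538.63 + (870.50) = 206.07 mGal
Bouguer slab correction = 0.04193 × 2.22 × 2820.8 = 262.57 mGal
Simple Bouguer anomaly = 206.07 − (262.57) = -56.50 mGal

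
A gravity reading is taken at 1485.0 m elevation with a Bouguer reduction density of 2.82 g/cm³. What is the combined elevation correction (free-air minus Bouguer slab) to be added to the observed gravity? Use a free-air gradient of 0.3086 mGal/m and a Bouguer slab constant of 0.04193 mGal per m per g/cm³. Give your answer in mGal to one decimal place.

282.7

Combined gradient = 0.3086 − 0.04193 × 2.82 = 0.1903574 mGal/m
Combined elevation correction = 0.1903574 × 1485.0 = 282.7 mGal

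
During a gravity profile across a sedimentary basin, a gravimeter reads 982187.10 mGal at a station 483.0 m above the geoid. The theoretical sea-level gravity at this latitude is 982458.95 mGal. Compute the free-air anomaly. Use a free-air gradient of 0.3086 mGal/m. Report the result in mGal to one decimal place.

-122.8

Free-air correction = 0.3086 × 483.0 = 149.05 mGal
Free-air anomaly = 982187.10 − 982458.95 + (149.05) = -122.80 mGal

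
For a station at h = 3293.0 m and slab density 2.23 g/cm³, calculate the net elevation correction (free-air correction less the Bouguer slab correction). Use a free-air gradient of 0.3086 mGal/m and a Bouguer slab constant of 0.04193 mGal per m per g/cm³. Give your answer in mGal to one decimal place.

708.3

Combined gradient = 0.3086 − 0.04193 × 2.23 = 0.2150961 mGal/m
Combined elevation correction = 0.2150961 × 3293.0 = 708.3 mGal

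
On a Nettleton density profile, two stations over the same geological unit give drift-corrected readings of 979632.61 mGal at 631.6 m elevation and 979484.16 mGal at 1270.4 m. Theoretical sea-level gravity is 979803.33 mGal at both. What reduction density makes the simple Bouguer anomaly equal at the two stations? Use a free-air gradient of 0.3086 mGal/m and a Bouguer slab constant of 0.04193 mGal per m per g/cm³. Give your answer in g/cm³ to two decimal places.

1.82

Δg_obs = 979484.16 − 979632.61 = -148.45 mGal over Δh = 1270.4 − 631.6 = 638.8 m
Equal Bouguer anomalies ⇒ Δg_obs + (0.3086 − 0.04193ρ)·Δh = 0
0.3086 − 0.04193ρ = −Δg_obs/Δh = 0.23239
ρ = (0.3086 − 0.23239) / 0.04193 = 1.82 g/cm³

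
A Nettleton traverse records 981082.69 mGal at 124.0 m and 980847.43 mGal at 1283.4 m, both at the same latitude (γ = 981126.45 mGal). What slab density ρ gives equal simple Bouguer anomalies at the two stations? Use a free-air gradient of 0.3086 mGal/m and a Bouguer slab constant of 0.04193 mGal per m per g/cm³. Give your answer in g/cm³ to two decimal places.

Δg_obs = 980847.43 − 981082.69 = -235.26 mGal over Δh = 1283.4 − 124.0 = 1159.4 m
Equal Bouguer anomalies ⇒ Δg_obs + (0.3086 − 0.04193ρ)·Δh = 0
0.3086 − 0.04193ρ = −Δg_obs/Δh = 0.20292
ρ = (0.3086 − 0.20292) / 0.04193 = 2.52 g/cm³

2.52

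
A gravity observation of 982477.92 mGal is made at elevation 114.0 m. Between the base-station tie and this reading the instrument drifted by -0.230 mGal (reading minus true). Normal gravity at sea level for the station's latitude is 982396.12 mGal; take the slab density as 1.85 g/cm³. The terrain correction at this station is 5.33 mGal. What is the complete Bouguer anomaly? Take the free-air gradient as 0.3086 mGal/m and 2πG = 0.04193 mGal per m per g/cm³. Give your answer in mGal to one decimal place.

113.7

Drift-corrected reading = 982477.92 − (-0.230) = 982478.150 mGal
Free-air correction = 0.3086 × 114.0 = 35.18 mGal
Free-air anomaly = 982478.150 − 982396.12 + (35.18) = 117.210 mGal
Bouguer slab correction = 0.04193 × 1.85 × 114.0 = 8.84 mGal
Simple Bouguer anomaly = 117.210 − (8.84) = 108.370 mGal
Complete Bouguer anomaly = 108.370 + 5.33 = 113.700 mGal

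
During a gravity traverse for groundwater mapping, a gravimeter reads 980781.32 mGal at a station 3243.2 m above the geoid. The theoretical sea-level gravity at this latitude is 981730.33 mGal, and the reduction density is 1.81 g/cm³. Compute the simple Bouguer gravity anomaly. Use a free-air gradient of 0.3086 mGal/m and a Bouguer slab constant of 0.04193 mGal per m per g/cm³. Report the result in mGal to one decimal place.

Free-air correction = 0.3086 × 3243.2 = 1000.85 mGal
Free-air anomaly = 980781.32 − 981730.33 + (1000.85) = 51.84 mGal
Bouguer slab correction = 0.04193 × 1.81 × 3243.2 = 246.14 mGal
Simple Bouguer anomaly = 51.84 − (246.14) = -194.30 mGal

-194.3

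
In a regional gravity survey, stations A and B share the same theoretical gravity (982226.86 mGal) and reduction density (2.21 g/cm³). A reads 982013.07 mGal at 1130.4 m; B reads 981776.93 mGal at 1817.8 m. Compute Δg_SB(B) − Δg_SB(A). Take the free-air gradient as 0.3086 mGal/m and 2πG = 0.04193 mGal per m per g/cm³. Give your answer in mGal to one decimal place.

-87.7

Δg_SB(A) = 982013.07 − 982226.86 + 0.3086×1130.4 − 0.04193×2.21×1130.4 = 30.30 mGal
Δg_SB(B) = 981776.93 − 982226.86 + 0.3086×1817.8 − 0.04193×2.21×1817.8 = -57.40 mGal
Difference = -57.40 − (30.30) = -87.70 mGal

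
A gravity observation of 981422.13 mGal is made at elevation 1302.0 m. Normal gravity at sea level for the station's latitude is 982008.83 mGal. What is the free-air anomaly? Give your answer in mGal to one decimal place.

Free-air correction = 0.3086 × 1302.0 = 401.80 mGal
Free-air anomaly = 981422.13 − 982008.83 + (401.80) = -184.90 mGal

-184.9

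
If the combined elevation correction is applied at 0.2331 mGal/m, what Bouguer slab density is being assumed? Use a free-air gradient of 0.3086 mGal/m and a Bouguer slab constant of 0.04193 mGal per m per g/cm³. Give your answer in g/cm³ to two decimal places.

0.2331 = 0.3086 − 0.04193 × ρ
ρ = (0.3086 − 0.2331) / 0.04193 = 1.80 g/cm³

1.80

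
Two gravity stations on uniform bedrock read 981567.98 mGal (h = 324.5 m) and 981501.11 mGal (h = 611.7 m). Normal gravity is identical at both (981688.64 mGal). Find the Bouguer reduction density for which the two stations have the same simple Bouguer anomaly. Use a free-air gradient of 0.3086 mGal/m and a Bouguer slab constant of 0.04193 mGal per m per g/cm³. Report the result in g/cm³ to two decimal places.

1.81

Δg_obs = 981501.11 − 981567.98 = -66.87 mGal over Δh = 611.7 − 324.5 = 287.2 m
Equal Bouguer anomalies ⇒ Δg_obs + (0.3086 − 0.04193ρ)·Δh = 0
0.3086 − 0.04193ρ = −Δg_obs/Δh = 0.23283
ρ = (0.3086 − 0.23283) / 0.04193 = 1.81 g/cm³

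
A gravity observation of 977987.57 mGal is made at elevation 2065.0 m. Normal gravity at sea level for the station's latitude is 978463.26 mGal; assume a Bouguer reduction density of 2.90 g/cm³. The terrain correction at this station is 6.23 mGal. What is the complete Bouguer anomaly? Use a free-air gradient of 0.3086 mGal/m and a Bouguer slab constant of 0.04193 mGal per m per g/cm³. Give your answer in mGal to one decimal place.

-83.3

Free-air correction = 0.3086 × 2065.0 = 637.26 mGal
Free-air anomaly = 977987.57 − 978463.26 + (637.26) = 161.57 mGal
Bouguer slab correction = 0.04193 × 2.90 × 2065.0 = 251.10 mGal
Simple Bouguer anomaly = 161.57 − (251.10) = -89.53 mGal
Complete Bouguer anomaly = -89.53 + 6.23 = -83.30 mGal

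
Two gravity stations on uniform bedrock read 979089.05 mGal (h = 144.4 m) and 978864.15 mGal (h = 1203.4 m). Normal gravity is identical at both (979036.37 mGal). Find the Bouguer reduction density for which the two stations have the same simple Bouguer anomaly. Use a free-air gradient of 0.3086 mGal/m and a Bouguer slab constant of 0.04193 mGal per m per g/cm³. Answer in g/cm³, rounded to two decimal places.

2.30

Δg_obs = 978864.15 − 979089.05 = -224.90 mGal over Δh = 1203.4 − 144.4 = 1059.0 m
Equal Bouguer anomalies ⇒ Δg_obs + (0.3086 − 0.04193ρ)·Δh = 0
0.3086 − 0.04193ρ = −Δg_obs/Δh = 0.21237
ρ = (0.3086 − 0.21237) / 0.04193 = 2.30 g/cm³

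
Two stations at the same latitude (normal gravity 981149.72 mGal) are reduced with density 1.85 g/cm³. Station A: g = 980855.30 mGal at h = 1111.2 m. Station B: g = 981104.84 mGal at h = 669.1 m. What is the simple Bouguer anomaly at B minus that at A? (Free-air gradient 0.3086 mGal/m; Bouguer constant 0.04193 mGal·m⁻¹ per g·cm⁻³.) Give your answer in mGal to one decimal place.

147.4

Δg_SB(A) = 980855.30 − 981149.72 + 0.3086×1111.2 − 0.04193×1.85×1111.2 = -37.70 mGal
Δg_SB(B) = 981104.84 − 981149.72 + 0.3086×669.1 − 0.04193×1.85×669.1 = 109.70 mGal
Difference = 109.70 − (-37.70) = 147.40 mGal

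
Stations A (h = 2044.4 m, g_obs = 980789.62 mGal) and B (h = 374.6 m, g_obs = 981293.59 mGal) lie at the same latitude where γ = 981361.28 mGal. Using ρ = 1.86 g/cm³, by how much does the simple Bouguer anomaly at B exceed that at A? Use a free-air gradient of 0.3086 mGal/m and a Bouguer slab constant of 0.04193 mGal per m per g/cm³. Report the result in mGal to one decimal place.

118.9

Δg_SB(A) = 980789.62 − 981361.28 + 0.3086×2044.4 − 0.04193×1.86×2044.4 = -100.20 mGal
Δg_SB(B) = 981293.59 − 981361.28 + 0.3086×374.6 − 0.04193×1.86×374.6 = 18.70 mGal
Difference = 18.70 − (-100.20) = 118.90 mGal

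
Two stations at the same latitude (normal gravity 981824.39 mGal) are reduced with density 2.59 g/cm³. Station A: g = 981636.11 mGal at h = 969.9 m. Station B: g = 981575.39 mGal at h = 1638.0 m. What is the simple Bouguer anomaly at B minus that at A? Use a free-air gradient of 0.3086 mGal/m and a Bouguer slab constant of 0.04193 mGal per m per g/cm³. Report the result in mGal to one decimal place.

Δg_SB(A) = 981636.11 − 981824.39 + 0.3086×969.9 − 0.04193×2.59×969.9 = 5.70 mGal
Δg_SB(B) = 981575.39 − 981824.39 + 0.3086×1638.0 − 0.04193×2.59×1638.0 = 78.60 mGal
Difference = 78.60 − (5.70) = 72.90 mGal

72.9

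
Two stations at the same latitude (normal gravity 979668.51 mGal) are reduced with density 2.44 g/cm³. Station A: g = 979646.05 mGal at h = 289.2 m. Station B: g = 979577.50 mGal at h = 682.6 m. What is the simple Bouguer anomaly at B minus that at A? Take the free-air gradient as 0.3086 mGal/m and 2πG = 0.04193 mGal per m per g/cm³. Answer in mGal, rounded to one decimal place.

Δg_SB(A) = 979646.05 − 979668.51 + 0.3086×289.2 − 0.04193×2.44×289.2 = 37.20 mGal
Δg_SB(B) = 979577.50 − 979668.51 + 0.3086×682.6 − 0.04193×2.44×682.6 = 49.80 mGal
Difference = 49.80 − (37.20) = 12.60 mGal

12.6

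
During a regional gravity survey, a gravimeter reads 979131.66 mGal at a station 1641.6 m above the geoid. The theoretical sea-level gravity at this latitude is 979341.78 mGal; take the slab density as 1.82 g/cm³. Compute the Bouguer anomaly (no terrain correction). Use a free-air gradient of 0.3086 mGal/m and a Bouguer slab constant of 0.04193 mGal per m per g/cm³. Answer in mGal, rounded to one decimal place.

171.2

Free-air correction = 0.3086 × 1641.6 = 506.60 mGal
Free-air anomaly = 979131.66 − 979341.78 + (506.60) = 296.48 mGal
Bouguer slab correction = 0.04193 × 1.82 × 1641.6 = 125.27 mGal
Simple Bouguer anomaly = 296.48 − (125.27) = 171.21 mGal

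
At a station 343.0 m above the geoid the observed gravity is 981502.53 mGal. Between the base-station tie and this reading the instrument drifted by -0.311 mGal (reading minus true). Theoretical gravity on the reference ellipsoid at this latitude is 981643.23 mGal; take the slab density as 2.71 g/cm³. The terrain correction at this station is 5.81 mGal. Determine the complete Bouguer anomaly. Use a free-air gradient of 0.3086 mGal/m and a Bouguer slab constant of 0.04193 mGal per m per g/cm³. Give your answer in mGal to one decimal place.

-67.7

Drift-corrected reading = 981502.53 − (-0.311) = 981502.841 mGal
Free-air correction = 0.3086 × 343.0 = 105.85 mGal
Free-air anomaly = 981502.841 − 981643.23 + (105.85) = -34.539 mGal
Bouguer slab correction = 0.04193 × 2.71 × 343.0 = 38.98 mGal
Simple Bouguer anomaly = -34.539 − (38.98) = -73.519 mGal
Complete Bouguer anomaly = -73.519 + 5.81 = -67.709 mGal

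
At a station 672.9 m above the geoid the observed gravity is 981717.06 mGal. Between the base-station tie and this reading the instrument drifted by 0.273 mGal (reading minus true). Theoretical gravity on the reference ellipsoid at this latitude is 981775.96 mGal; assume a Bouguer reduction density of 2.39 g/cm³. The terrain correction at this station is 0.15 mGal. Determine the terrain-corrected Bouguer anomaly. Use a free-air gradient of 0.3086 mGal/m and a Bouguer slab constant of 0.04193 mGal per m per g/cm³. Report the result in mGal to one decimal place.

81.2

Drift-corrected reading = 981717.06 − (0.273) = 981716.787 mGal
Free-air correction = 0.3086 × 672.9 = 207.66 mGal
Free-air anomaly = 981716.787 − 981775.96 + (207.66) = 148.487 mGal
Bouguer slab correction = 0.04193 × 2.39 × 672.9 = 67.43 mGal
Simple Bouguer anomaly = 148.487 − (67.43) = 81.057 mGal
Complete Bouguer anomaly = 81.057 + 0.15 = 81.207 mGal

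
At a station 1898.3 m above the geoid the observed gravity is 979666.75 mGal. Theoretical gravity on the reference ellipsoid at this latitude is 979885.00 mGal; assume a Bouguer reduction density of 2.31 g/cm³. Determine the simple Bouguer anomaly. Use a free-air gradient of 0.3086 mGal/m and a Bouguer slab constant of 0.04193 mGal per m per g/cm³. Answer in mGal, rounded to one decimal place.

183.7

Free-air correction = 0.3086 × 1898.3 = 585.82 mGal
Free-air anomaly = 979666.75 − 979885.00 + (585.82) = 367.57 mGal
Bouguer slab correction = 0.04193 × 2.31 × 1898.3 = 183.87 mGal
Simple Bouguer anomaly = 367.57 − (183.87) = 183.70 mGal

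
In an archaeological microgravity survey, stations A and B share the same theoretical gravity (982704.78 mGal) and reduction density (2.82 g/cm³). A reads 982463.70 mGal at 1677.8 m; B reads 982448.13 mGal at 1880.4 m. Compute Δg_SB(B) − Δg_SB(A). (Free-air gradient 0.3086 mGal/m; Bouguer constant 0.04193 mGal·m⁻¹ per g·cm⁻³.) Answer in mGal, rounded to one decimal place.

23.0

Δg_SB(A) = 982463.70 − 982704.78 + 0.3086×1677.8 − 0.04193×2.82×1677.8 = 78.30 mGal
Δg_SB(B) = 982448.13 − 982704.78 + 0.3086×1880.4 − 0.04193×2.82×1880.4 = 101.30 mGal
Difference = 101.30 − (78.30) = 23.00 mGal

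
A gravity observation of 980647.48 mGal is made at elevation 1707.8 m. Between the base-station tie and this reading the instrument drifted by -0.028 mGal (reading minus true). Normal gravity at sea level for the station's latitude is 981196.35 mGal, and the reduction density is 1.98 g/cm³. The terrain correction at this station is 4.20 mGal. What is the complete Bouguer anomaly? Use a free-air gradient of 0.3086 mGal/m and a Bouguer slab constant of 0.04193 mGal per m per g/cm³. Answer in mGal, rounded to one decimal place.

-159.4

Drift-corrected reading = 980647.48 − (-0.028) = 980647.508 mGal
Free-air correction = 0.3086 × 1707.8 = 527.03 mGal
Free-air anomaly = 980647.508 − 981196.35 + (527.03) = -21.812 mGal
Bouguer slab correction = 0.04193 × 1.98 × 1707.8 = 141.78 mGal
Simple Bouguer anomaly = -21.812 − (141.78) = -163.592 mGal
Complete Bouguer anomaly = -163.592 + 4.20 = -159.392 mGal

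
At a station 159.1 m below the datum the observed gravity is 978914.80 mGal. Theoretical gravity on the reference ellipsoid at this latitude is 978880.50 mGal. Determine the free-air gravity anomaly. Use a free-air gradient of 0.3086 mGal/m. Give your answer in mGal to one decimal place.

Free-air correction = 0.3086 × -159.1 = -49.10 mGal
Free-air anomaly = 978914.80 − 978880.50 + (-49.10) = -14.80 mGal

-14.8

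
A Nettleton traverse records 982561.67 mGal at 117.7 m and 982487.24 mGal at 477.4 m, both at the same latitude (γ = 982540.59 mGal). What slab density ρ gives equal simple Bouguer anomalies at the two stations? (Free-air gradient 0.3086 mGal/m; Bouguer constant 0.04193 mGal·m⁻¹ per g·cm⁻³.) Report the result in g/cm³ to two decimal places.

2.42

Δg_obs = 982487.24 − 982561.67 = -74.43 mGal over Δh = 477.4 − 117.7 = 359.7 m
Equal Bouguer anomalies ⇒ Δg_obs + (0.3086 − 0.04193ρ)·Δh = 0
0.3086 − 0.04193ρ = −Δg_obs/Δh = 0.20692
ρ = (0.3086 − 0.20692) / 0.04193 = 2.42 g/cm³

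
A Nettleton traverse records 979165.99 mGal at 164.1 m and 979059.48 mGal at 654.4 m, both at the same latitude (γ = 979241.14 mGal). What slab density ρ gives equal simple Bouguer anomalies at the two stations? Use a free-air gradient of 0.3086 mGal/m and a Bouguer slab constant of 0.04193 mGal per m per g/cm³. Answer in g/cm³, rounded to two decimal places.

Δg_obs = 979059.48 − 979165.99 = -106.51 mGal over Δh = 654.4 − 164.1 = 490.3 m
Equal Bouguer anomalies ⇒ Δg_obs + (0.3086 − 0.04193ρ)·Δh = 0
0.3086 − 0.04193ρ = −Δg_obs/Δh = 0.21723
ρ = (0.3086 − 0.21723) / 0.04193 = 2.18 g/cm³

2.18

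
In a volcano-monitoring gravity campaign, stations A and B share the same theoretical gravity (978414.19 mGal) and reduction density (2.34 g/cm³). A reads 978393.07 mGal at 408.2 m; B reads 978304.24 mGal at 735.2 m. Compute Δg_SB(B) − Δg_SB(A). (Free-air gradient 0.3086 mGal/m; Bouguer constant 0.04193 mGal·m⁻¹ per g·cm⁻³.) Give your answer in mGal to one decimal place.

-20.0

Δg_SB(A) = 978393.07 − 978414.19 + 0.3086×408.2 − 0.04193×2.34×408.2 = 64.80 mGal
Δg_SB(B) = 978304.24 − 978414.19 + 0.3086×735.2 − 0.04193×2.34×735.2 = 44.80 mGal
Difference = 44.80 − (64.80) = -20.00 mGal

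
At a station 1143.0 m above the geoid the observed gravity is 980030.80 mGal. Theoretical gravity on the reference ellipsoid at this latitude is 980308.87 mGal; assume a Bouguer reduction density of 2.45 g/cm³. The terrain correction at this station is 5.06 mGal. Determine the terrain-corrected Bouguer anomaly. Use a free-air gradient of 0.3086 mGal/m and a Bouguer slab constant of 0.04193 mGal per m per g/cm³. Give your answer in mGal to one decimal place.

Free-air correction = 0.3086 × 1143.0 = 352.73 mGal
Free-air anomaly = 980030.80 − 980308.87 + (352.73) = 74.66 mGal
Bouguer slab correction = 0.04193 × 2.45 × 1143.0 = 117.42 mGal
Simple Bouguer anomaly = 74.66 − (117.42) = -42.76 mGal
Complete Bouguer anomaly = -42.76 + 5.06 = -37.70 mGal

-37.7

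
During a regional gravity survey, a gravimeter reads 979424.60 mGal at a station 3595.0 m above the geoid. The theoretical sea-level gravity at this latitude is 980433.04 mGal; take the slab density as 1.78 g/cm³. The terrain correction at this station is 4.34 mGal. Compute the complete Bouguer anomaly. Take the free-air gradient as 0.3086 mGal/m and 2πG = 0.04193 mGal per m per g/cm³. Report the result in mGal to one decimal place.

Free-air correction = 0.3086 × 3595.0 = 1109.42 mGal
Free-air anomaly = 979424.60 − 980433.04 + (1109.42) = 100.98 mGal
Bouguer slab correction = 0.04193 × 1.78 × 3595.0 = 268.31 mGal
Simple Bouguer anomaly = 100.98 − (268.31) = -167.33 mGal
Complete Bouguer anomaly = -167.33 + 4.34 = -162.99 mGal

-163.0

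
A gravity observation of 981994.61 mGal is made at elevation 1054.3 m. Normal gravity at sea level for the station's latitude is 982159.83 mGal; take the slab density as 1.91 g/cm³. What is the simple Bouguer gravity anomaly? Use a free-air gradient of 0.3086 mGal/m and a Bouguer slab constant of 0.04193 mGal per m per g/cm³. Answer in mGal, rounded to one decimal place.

Free-air correction = 0.3086 × 1054.3 = 325.36 mGal
Free-air anomaly = 981994.61 − 982159.83 + (325.36) = 160.14 mGal
Bouguer slab correction = 0.04193 × 1.91 × 1054.3 = 84.43 mGal
Simple Bouguer anomaly = 160.14 − (84.43) = 75.71 mGal

75.7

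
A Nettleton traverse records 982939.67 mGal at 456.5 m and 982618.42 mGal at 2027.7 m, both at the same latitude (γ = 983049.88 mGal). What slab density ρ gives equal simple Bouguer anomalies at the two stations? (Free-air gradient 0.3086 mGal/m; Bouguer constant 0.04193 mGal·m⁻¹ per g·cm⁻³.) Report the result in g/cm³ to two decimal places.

2.48

Δg_obs = 982618.42 − 982939.67 = -321.25 mGal over Δh = 2027.7 − 456.5 = 1571.2 m
Equal Bouguer anomalies ⇒ Δg_obs + (0.3086 − 0.04193ρ)·Δh = 0
0.3086 − 0.04193ρ = −Δg_obs/Δh = 0.20446
ρ = (0.3086 − 0.20446) / 0.04193 = 2.48 g/cm³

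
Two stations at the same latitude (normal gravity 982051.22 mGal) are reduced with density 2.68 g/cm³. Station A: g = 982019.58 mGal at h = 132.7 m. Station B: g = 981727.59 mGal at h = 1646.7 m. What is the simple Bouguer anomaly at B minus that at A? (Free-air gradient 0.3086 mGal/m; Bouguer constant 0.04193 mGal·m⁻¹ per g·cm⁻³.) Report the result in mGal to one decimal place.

Δg_SB(A) = 982019.58 − 982051.22 + 0.3086×132.7 − 0.04193×2.68×132.7 = -5.60 mGal
Δg_SB(B) = 981727.59 − 982051.22 + 0.3086×1646.7 − 0.04193×2.68×1646.7 = -0.50 mGal
Difference = -0.50 − (-5.60) = 5.10 mGal

5.1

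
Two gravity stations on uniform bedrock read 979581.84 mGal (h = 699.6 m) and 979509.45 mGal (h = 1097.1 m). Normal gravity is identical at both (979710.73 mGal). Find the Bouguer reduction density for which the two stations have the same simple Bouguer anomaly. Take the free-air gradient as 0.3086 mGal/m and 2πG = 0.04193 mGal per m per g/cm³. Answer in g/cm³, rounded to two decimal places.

Δg_obs = 979509.45 − 979581.84 = -72.39 mGal over Δh = 1097.1 − 699.6 = 397.5 m
Equal Bouguer anomalies ⇒ Δg_obs + (0.3086 − 0.04193ρ)·Δh = 0
0.3086 − 0.04193ρ = −Δg_obs/Δh = 0.18211
ρ = (0.3086 − 0.18211) / 0.04193 = 3.02 g/cm³

3.02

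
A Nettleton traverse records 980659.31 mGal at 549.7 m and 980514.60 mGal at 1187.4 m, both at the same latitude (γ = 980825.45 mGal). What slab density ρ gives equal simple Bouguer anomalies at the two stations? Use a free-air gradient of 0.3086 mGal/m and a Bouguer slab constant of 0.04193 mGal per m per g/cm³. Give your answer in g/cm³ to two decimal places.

1.95

Δg_obs = 980514.60 − 980659.31 = -144.71 mGal over Δh = 1187.4 − 549.7 = 637.7 m
Equal Bouguer anomalies ⇒ Δg_obs + (0.3086 − 0.04193ρ)·Δh = 0
0.3086 − 0.04193ρ = −Δg_obs/Δh = 0.22692
ρ = (0.3086 − 0.22692) / 0.04193 = 1.95 g/cm³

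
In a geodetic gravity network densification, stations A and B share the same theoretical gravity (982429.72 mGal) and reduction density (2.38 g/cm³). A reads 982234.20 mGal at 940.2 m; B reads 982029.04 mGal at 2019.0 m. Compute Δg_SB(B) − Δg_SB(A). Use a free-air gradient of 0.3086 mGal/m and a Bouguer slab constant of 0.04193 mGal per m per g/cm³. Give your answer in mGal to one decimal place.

Δg_SB(A) = 982234.20 − 982429.72 + 0.3086×940.2 − 0.04193×2.38×940.2 = 0.80 mGal
Δg_SB(B) = 982029.04 − 982429.72 + 0.3086×2019.0 − 0.04193×2.38×2019.0 = 20.90 mGal
Difference = 20.90 − (0.80) = 20.10 mGal

20.1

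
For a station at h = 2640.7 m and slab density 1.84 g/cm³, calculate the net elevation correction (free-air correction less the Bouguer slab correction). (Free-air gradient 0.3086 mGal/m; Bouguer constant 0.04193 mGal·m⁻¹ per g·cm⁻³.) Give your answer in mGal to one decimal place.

Combined gradient = 0.3086 − 0.04193 × 1.84 = 0.2314488 mGal/m
Combined elevation correction = 0.2314488 × 2640.7 = 611.2 mGal

611.2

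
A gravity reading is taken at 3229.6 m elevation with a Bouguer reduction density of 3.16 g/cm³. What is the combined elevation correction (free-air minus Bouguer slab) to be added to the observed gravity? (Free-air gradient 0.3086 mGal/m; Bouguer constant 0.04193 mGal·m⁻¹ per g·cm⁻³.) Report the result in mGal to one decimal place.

Combined gradient = 0.3086 − 0.04193 × 3.16 = 0.1761012 mGal/m
Combined elevation correction = 0.1761012 × 3229.6 = 568.7 mGal

568.7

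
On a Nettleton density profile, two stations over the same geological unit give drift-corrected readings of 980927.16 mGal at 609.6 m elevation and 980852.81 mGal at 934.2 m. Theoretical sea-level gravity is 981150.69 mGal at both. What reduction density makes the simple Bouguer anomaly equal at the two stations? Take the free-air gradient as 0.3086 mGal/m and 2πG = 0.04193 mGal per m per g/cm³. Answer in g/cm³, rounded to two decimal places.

Δg_obs = 980852.81 − 980927.16 = -74.35 mGal over Δh = 934.2 − 609.6 = 324.6 m
Equal Bouguer anomalies ⇒ Δg_obs + (0.3086 − 0.04193ρ)·Δh = 0
0.3086 − 0.04193ρ = −Δg_obs/Δh = 0.22905
ρ = (0.3086 − 0.22905) / 0.04193 = 1.90 g/cm³

1.90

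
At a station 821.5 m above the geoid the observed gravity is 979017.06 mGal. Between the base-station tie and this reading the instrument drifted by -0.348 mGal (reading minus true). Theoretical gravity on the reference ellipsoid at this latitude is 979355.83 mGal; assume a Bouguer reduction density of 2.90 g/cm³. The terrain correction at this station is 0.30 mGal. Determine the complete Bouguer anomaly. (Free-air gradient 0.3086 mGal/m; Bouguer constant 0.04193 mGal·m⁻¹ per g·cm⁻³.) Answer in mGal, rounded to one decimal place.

Drift-corrected reading = 979017.06 − (-0.348) = 979017.408 mGal
Free-air correction = 0.3086 × 821.5 = 253.51 mGal
Free-air anomaly = 979017.408 − 979355.83 + (253.51) = -84.912 mGal
Bouguer slab correction = 0.04193 × 2.90 × 821.5 = 99.89 mGal
Simple Bouguer anomaly = -84.912 − (99.89) = -184.802 mGal
Complete Bouguer anomaly = -184.802 + 0.30 = -184.502 mGal

-184.5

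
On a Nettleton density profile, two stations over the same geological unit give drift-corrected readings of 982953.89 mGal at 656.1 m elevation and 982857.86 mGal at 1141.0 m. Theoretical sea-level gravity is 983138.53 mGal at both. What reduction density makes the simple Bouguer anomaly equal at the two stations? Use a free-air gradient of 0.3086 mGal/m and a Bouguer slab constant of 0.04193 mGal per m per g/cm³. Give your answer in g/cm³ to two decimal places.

Δg_obs = 982857.86 − 982953.89 = -96.03 mGal over Δh = 1141.0 − 656.1 = 484.9 m
Equal Bouguer anomalies ⇒ Δg_obs + (0.3086 − 0.04193ρ)·Δh = 0
0.3086 − 0.04193ρ = −Δg_obs/Δh = 0.19804
ρ = (0.3086 − 0.19804) / 0.04193 = 2.64 g/cm³

2.64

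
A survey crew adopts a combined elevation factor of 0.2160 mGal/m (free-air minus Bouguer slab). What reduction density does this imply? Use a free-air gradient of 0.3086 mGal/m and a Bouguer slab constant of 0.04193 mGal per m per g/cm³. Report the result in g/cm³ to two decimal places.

2.21

0.2160 = 0.3086 − 0.04193 × ρ
ρ = (0.3086 − 0.2160) / 0.04193 = 2.21 g/cm³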